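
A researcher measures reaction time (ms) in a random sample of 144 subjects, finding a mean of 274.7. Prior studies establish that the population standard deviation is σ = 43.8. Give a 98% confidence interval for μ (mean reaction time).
(266.21, 283.19)

z-interval (σ known):
z* = 2.326 for 98% confidence

Margin of error = z* · σ/√n = 2.326 · 43.8/√144 = 8.49

CI: (274.7 - 8.49, 274.7 + 8.49) = (266.21, 283.19)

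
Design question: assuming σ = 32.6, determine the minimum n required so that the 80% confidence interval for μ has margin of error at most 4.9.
n ≥ 73

For margin E ≤ 4.9:
n ≥ (z* · σ / E)²
n ≥ (1.282 · 32.6 / 4.9)²
n ≥ 72.75

Minimum n = 73 (rounding up)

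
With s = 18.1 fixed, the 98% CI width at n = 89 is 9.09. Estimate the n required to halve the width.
n ≈ 356

CI width ∝ 1/√n
To reduce width by factor 2, need √n to grow by 2 → need 2² = 4 times as many samples.

Current: n = 89, width = 9.09
New: n = 356, width ≈ 4.48

Width reduced by factor of 9.09/4.48 = 2.03.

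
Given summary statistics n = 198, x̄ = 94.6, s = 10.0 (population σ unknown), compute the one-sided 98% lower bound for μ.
μ ≥ 93.13

Lower bound (one-sided):
t* = 2.067 (one-sided for 98%)
Lower bound = x̄ - t* · s/√n = 94.6 - 2.067 · 10.0/√198 = 93.13

We are 98% confident that μ ≥ 93.13.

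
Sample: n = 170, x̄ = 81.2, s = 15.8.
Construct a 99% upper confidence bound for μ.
μ ≤ 84.05

Upper bound (one-sided):
t* = 2.349 (one-sided for 99%)
Upper bound = x̄ + t* · s/√n = 81.2 + 2.349 · 15.8/√170 = 84.05

We are 99% confident that μ ≤ 84.05.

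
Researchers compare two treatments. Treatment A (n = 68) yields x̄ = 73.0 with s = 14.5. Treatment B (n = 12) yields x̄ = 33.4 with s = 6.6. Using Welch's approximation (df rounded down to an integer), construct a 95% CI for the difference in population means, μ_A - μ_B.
(34.32, 44.88)

Difference: x̄₁ - x̄₂ = 39.60
SE = √(s₁²/n₁ + s₂²/n₂) = √(14.5²/68 + 6.6²/12) = 2.5927
df = 33.70 → 33 (Welch–Satterthwaite, rounded down)
t* = 2.035

CI: 39.60 ± 2.035 · 2.5927 = 39.60 ± 5.28 = (34.32, 44.88)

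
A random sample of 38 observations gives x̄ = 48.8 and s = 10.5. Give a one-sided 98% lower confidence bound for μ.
μ ≥ 45.17

Lower bound (one-sided):
t* = 2.129 (one-sided for 98%)
Lower bound = x̄ - t* · s/√n = 48.8 - 2.129 · 10.5/√38 = 45.17

We are 98% confident that μ ≥ 45.17.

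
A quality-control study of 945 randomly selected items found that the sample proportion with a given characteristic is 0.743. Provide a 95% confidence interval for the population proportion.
(0.715, 0.771)

Proportion CI:
SE = √(p̂(1-p̂)/n) = √(0.743 · 0.257 / 945) = 0.01421

z* = 1.960
Margin = z* · SE = 1.960 · 0.01421 = 0.0279

CI: 0.743 ± 0.0279 = (0.715, 0.771)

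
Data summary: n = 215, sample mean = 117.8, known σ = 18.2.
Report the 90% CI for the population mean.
(115.76, 119.84)

z-interval (σ known):
z* = 1.645 for 90% confidence

Margin of error = z* · σ/√n = 1.645 · 18.2/√215 = 2.04

CI: (117.8 - 2.04, 117.8 + 2.04) = (115.76, 119.84)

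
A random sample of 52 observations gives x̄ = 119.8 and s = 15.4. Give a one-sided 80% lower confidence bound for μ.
μ ≥ 117.99

Lower bound (one-sided):
t* = 0.849 (one-sided for 80%)
Lower bound = x̄ - t* · s/√n = 119.8 - 0.849 · 15.4/√52 = 117.99

We are 80% confident that μ ≥ 117.99.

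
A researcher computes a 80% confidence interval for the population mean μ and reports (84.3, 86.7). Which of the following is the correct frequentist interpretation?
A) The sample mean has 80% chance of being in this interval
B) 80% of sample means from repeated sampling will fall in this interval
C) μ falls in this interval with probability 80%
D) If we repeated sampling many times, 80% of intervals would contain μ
D

A) Wrong — x̄ is observed and sits in the interval by construction.
B) Wrong — coverage applies to intervals containing μ, not to future x̄ values.
C) Wrong — μ is fixed; the randomness lives in the interval, not in μ.
D) Correct — this is the frequentist long-run coverage interpretation.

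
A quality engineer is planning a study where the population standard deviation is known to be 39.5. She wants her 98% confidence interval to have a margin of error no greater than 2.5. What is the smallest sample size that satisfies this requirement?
n ≥ 1351

For margin E ≤ 2.5:
n ≥ (z* · σ / E)²
n ≥ (2.326 · 39.5 / 2.5)²
n ≥ 1350.62

Minimum n = 1351 (rounding up)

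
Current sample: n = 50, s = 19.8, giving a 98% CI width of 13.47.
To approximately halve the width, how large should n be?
n ≈ 200

CI width ∝ 1/√n
To reduce width by factor 2, need √n to grow by 2 → need 2² = 4 times as many samples.

Current: n = 50, width = 13.47
New: n = 200, width ≈ 6.57

Width reduced by factor of 13.47/6.57 = 2.05.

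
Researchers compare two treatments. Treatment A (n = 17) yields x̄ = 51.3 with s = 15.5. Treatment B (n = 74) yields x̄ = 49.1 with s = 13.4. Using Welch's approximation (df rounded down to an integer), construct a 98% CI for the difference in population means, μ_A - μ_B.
(-8.05, 12.45)

Difference: x̄₁ - x̄₂ = 2.20
SE = √(s₁²/n₁ + s₂²/n₂) = √(15.5²/17 + 13.4²/74) = 4.0693
df = 21.82 → 21 (Welch–Satterthwaite, rounded down)
t* = 2.518

CI: 2.20 ± 2.518 · 4.0693 = 2.20 ± 10.25 = (-8.05, 12.45)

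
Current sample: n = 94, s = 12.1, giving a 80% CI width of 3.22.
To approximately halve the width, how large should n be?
n ≈ 376

CI width ∝ 1/√n
To reduce width by factor 2, need √n to grow by 2 → need 2² = 4 times as many samples.

Current: n = 94, width = 3.22
New: n = 376, width ≈ 1.60

Width reduced by factor of 3.22/1.60 = 2.01.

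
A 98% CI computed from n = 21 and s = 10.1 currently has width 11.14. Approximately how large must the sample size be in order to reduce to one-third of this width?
n ≈ 189

CI width ∝ 1/√n
To reduce width by factor 3, need √n to grow by 3 → need 3² = 9 times as many samples.

Current: n = 21, width = 11.14
New: n = 189, width ≈ 3.45

Width reduced by factor of 11.14/3.45 = 3.23.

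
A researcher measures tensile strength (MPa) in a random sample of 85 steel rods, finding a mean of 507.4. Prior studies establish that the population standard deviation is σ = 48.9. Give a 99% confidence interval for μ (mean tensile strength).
(493.74, 521.06)

z-interval (σ known):
z* = 2.576 for 99% confidence

Margin of error = z* · σ/√n = 2.576 · 48.9/√85 = 13.66

CI: (507.4 - 13.66, 507.4 + 13.66) = (493.74, 521.06)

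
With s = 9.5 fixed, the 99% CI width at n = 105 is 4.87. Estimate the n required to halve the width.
n ≈ 420

CI width ∝ 1/√n
To reduce width by factor 2, need √n to grow by 2 → need 2² = 4 times as many samples.

Current: n = 105, width = 4.87
New: n = 420, width ≈ 2.40

Width reduced by factor of 4.87/2.40 = 2.03.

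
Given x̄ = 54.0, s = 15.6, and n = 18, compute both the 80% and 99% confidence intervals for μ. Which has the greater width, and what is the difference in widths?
99% CI is wider by 11.51

df = 17
80% CI: t* = 1.333, (49.10, 58.90), width = 2 · t* · s/√n = 9.80
99% CI: t* = 2.898, (43.34, 64.66), width = 2 · t* · s/√n = 21.31

The 99% CI is wider by 21.31 - 9.80 = 11.51.
Higher confidence requires a wider interval.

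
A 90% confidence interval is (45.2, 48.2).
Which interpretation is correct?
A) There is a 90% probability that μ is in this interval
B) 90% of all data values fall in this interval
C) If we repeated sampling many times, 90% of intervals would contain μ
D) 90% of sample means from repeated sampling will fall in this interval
C

A) Wrong — μ is fixed; the randomness lives in the interval, not in μ.
B) Wrong — a CI is about the parameter μ, not individual data values.
C) Correct — this is the frequentist long-run coverage interpretation.
D) Wrong — coverage applies to intervals containing μ, not to future x̄ values.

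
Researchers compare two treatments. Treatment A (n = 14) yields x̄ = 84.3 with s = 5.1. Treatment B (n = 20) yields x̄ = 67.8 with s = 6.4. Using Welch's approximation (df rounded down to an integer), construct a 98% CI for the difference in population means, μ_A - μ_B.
(11.65, 21.35)

Difference: x̄₁ - x̄₂ = 16.50
SE = √(s₁²/n₁ + s₂²/n₂) = √(5.1²/14 + 6.4²/20) = 1.9763
df = 31.37 → 31 (Welch–Satterthwaite, rounded down)
t* = 2.453

CI: 16.50 ± 2.453 · 1.9763 = 16.50 ± 4.85 = (11.65, 21.35)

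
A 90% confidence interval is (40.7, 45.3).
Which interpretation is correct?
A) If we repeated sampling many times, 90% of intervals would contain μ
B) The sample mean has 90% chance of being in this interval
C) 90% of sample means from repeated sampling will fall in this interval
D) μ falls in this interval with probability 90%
A

A) Correct — this is the frequentist long-run coverage interpretation.
B) Wrong — x̄ is observed and sits in the interval by construction.
C) Wrong — coverage applies to intervals containing μ, not to future x̄ values.
D) Wrong — μ is fixed; the randomness lives in the interval, not in μ.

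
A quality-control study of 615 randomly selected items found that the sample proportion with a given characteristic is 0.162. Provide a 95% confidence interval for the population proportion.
(0.133, 0.191)

Proportion CI:
SE = √(p̂(1-p̂)/n) = √(0.162 · 0.838 / 615) = 0.01486

z* = 1.960
Margin = z* · SE = 1.960 · 0.01486 = 0.0291

CI: 0.162 ± 0.0291 = (0.133, 0.191)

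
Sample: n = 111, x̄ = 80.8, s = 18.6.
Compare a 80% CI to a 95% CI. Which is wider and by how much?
95% CI is wider by 2.45

df = 110
80% CI: t* = 1.289, (78.52, 83.08), width = 2 · t* · s/√n = 4.55
95% CI: t* = 1.982, (77.30, 84.30), width = 2 · t* · s/√n = 7.00

The 95% CI is wider by 7.00 - 4.55 = 2.45.
Higher confidence requires a wider interval.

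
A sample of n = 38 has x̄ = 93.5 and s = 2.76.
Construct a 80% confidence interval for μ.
(92.92, 94.08)

t-interval (σ unknown):
df = n - 1 = 37
t* = 1.305 for 80% confidence

Margin of error = t* · s/√n = 1.305 · 2.76/√38 = 0.58

CI: (92.92, 94.08)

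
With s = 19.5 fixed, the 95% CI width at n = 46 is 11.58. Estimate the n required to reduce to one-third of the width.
n ≈ 414

CI width ∝ 1/√n
To reduce width by factor 3, need √n to grow by 3 → need 3² = 9 times as many samples.

Current: n = 46, width = 11.58
New: n = 414, width ≈ 3.77

Width reduced by factor of 11.58/3.77 = 3.07.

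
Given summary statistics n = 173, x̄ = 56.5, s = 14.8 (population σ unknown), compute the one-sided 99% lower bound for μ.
μ ≥ 53.86

Lower bound (one-sided):
t* = 2.348 (one-sided for 99%)
Lower bound = x̄ - t* · s/√n = 56.5 - 2.348 · 14.8/√173 = 53.86

We are 99% confident that μ ≥ 53.86.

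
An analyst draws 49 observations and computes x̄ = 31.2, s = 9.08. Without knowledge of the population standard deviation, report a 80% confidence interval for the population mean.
(29.52, 32.88)

t-interval (σ unknown):
df = n - 1 = 48
t* = 1.299 for 80% confidence

Margin of error = t* · s/√n = 1.299 · 9.08/√49 = 1.68

CI: (29.52, 32.88)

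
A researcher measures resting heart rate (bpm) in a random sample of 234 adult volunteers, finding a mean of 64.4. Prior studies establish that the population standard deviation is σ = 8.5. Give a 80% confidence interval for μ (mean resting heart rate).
(63.69, 65.11)

z-interval (σ known):
z* = 1.282 for 80% confidence

Margin of error = z* · σ/√n = 1.282 · 8.5/√234 = 0.71

CI: (64.4 - 0.71, 64.4 + 0.71) = (63.69, 65.11)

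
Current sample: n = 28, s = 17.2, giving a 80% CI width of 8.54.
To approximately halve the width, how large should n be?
n ≈ 112

CI width ∝ 1/√n
To reduce width by factor 2, need √n to grow by 2 → need 2² = 4 times as many samples.

Current: n = 28, width = 8.54
New: n = 112, width ≈ 4.19

Width reduced by factor of 8.54/4.19 = 2.04.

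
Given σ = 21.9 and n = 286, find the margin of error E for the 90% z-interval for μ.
Margin of error = 2.13

Margin of error = z* · σ/√n
= 1.645 · 21.9/√286
= 1.645 · 21.9/16.9115
= 2.13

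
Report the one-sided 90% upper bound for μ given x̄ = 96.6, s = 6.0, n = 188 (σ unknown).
μ ≤ 97.16

Upper bound (one-sided):
t* = 1.286 (one-sided for 90%)
Upper bound = x̄ + t* · s/√n = 96.6 + 1.286 · 6.0/√188 = 97.16

We are 90% confident that μ ≤ 97.16.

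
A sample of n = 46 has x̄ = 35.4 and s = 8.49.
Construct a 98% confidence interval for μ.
(32.38, 38.42)

t-interval (σ unknown):
df = n - 1 = 45
t* = 2.412 for 98% confidence

Margin of error = t* · s/√n = 2.412 · 8.49/√46 = 3.02

CI: (32.38, 38.42)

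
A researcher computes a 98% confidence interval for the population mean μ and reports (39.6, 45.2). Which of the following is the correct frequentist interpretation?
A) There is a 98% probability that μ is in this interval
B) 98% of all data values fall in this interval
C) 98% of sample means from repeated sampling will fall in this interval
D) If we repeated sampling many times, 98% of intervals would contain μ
D

A) Wrong — μ is fixed; the randomness lives in the interval, not in μ.
B) Wrong — a CI is about the parameter μ, not individual data values.
C) Wrong — coverage applies to intervals containing μ, not to future x̄ values.
D) Correct — this is the frequentist long-run coverage interpretation.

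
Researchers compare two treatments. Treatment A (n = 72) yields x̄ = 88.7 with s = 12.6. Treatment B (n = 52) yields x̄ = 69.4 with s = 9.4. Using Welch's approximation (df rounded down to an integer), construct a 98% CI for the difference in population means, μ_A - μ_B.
(14.64, 23.96)

Difference: x̄₁ - x̄₂ = 19.30
SE = √(s₁²/n₁ + s₂²/n₂) = √(12.6²/72 + 9.4²/52) = 1.9759
df = 121.85 → 121 (Welch–Satterthwaite, rounded down)
t* = 2.358

CI: 19.30 ± 2.358 · 1.9759 = 19.30 ± 4.66 = (14.64, 23.96)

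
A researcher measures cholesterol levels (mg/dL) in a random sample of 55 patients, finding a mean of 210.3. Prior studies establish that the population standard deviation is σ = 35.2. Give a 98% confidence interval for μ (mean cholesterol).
(199.26, 221.34)

z-interval (σ known):
z* = 2.326 for 98% confidence

Margin of error = z* · σ/√n = 2.326 · 35.2/√55 = 11.04

CI: (210.3 - 11.04, 210.3 + 11.04) = (199.26, 221.34)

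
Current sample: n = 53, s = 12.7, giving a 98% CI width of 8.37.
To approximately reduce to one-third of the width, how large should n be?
n ≈ 477

CI width ∝ 1/√n
To reduce width by factor 3, need √n to grow by 3 → need 3² = 9 times as many samples.

Current: n = 53, width = 8.37
New: n = 477, width ≈ 2.71

Width reduced by factor of 8.37/2.71 = 3.09.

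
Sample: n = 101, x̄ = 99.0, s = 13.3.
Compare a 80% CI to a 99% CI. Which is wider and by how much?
99% CI is wider by 3.54

df = 100
80% CI: t* = 1.290, (97.29, 100.71), width = 2 · t* · s/√n = 3.41
99% CI: t* = 2.626, (95.52, 102.48), width = 2 · t* · s/√n = 6.95

The 99% CI is wider by 6.95 - 3.41 = 3.54.
Higher confidence requires a wider interval.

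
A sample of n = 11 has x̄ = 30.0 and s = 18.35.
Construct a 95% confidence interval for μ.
(17.67, 42.33)

t-interval (σ unknown):
df = n - 1 = 10
t* = 2.228 for 95% confidence

Margin of error = t* · s/√n = 2.228 · 18.35/√11 = 12.33

CI: (17.67, 42.33)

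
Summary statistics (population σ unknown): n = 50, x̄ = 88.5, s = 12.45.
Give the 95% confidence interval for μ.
(84.96, 92.04)

t-interval (σ unknown):
df = n - 1 = 49
t* = 2.010 for 95% confidence

Margin of error = t* · s/√n = 2.010 · 12.45/√50 = 3.54

CI: (84.96, 92.04)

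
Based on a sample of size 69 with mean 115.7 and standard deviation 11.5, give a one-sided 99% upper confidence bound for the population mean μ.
μ ≤ 119.00

Upper bound (one-sided):
t* = 2.382 (one-sided for 99%)
Upper bound = x̄ + t* · s/√n = 115.7 + 2.382 · 11.5/√69 = 119.00

We are 99% confident that μ ≤ 119.00.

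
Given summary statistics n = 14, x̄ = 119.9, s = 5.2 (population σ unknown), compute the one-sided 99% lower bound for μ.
μ ≥ 116.22

Lower bound (one-sided):
t* = 2.650 (one-sided for 99%)
Lower bound = x̄ - t* · s/√n = 119.9 - 2.650 · 5.2/√14 = 116.22

We are 99% confident that μ ≥ 116.22.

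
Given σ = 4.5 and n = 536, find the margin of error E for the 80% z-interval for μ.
Margin of error = 0.25

Margin of error = z* · σ/√n
= 1.282 · 4.5/√536
= 1.282 · 4.5/23.1517
= 0.25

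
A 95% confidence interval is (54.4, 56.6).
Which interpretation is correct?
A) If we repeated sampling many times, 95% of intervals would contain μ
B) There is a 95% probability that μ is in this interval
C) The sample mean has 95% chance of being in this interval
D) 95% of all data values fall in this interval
A

A) Correct — this is the frequentist long-run coverage interpretation.
B) Wrong — μ is fixed; the randomness lives in the interval, not in μ.
C) Wrong — x̄ is observed and sits in the interval by construction.
D) Wrong — a CI is about the parameter μ, not individual data values.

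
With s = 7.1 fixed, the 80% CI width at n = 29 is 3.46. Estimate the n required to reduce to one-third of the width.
n ≈ 261

CI width ∝ 1/√n
To reduce width by factor 3, need √n to grow by 3 → need 3² = 9 times as many samples.

Current: n = 29, width = 3.46
New: n = 261, width ≈ 1.13

Width reduced by factor of 3.46/1.13 = 3.06.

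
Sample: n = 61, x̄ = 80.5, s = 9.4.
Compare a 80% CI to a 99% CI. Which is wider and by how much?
99% CI is wider by 3.28

df = 60
80% CI: t* = 1.296, (78.94, 82.06), width = 2 · t* · s/√n = 3.12
99% CI: t* = 2.660, (77.30, 83.70), width = 2 · t* · s/√n = 6.40

The 99% CI is wider by 6.40 - 3.12 = 3.28.
Higher confidence requires a wider interval.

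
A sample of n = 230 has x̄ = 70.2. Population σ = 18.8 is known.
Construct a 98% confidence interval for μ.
(67.32, 73.08)

z-interval (σ known):
z* = 2.326 for 98% confidence

Margin of error = z* · σ/√n = 2.326 · 18.8/√230 = 2.88

CI: (70.2 - 2.88, 70.2 + 2.88) = (67.32, 73.08)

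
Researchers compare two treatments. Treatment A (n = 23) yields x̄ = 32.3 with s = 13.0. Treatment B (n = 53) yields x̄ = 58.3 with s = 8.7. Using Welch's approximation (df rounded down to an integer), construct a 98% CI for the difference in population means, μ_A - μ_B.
(-33.28, -18.72)

Difference: x̄₁ - x̄₂ = -26.00
SE = √(s₁²/n₁ + s₂²/n₂) = √(13.0²/23 + 8.7²/53) = 2.9624
df = 30.89 → 30 (Welch–Satterthwaite, rounded down)
t* = 2.457

CI: -26.00 ± 2.457 · 2.9624 = -26.00 ± 7.28 = (-33.28, -18.72)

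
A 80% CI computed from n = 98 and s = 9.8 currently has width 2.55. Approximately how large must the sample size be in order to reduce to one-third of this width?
n ≈ 882

CI width ∝ 1/√n
To reduce width by factor 3, need √n to grow by 3 → need 3² = 9 times as many samples.

Current: n = 98, width = 2.55
New: n = 882, width ≈ 0.85

Width reduced by factor of 2.55/0.85 = 3.00.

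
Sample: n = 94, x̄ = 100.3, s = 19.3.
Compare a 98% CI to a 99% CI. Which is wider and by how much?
99% CI is wider by 1.05

df = 93
98% CI: t* = 2.367, (95.59, 105.01), width = 2 · t* · s/√n = 9.42
99% CI: t* = 2.630, (95.06, 105.54), width = 2 · t* · s/√n = 10.47

The 99% CI is wider by 10.47 - 9.42 = 1.05.
Higher confidence requires a wider interval.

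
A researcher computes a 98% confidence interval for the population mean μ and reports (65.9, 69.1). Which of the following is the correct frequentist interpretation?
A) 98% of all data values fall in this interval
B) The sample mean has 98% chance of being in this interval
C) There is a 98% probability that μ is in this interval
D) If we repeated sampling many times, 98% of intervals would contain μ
D

A) Wrong — a CI is about the parameter μ, not individual data values.
B) Wrong — x̄ is observed and sits in the interval by construction.
C) Wrong — μ is fixed; the randomness lives in the interval, not in μ.
D) Correct — this is the frequentist long-run coverage interpretation.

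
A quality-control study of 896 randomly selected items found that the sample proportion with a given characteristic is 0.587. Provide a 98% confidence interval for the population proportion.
(0.549, 0.625)

Proportion CI:
SE = √(p̂(1-p̂)/n) = √(0.587 · 0.413 / 896) = 0.01645

z* = 2.326
Margin = z* · SE = 2.326 · 0.01645 = 0.0383

CI: 0.587 ± 0.0383 = (0.549, 0.625)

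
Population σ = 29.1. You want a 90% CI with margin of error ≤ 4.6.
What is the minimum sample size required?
n ≥ 109

For margin E ≤ 4.6:
n ≥ (z* · σ / E)²
n ≥ (1.645 · 29.1 / 4.6)²
n ≥ 108.29

Minimum n = 109 (rounding up)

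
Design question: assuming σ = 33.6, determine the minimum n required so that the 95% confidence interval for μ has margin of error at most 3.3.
n ≥ 399

For margin E ≤ 3.3:
n ≥ (z* · σ / E)²
n ≥ (1.960 · 33.6 / 3.3)²
n ≥ 398.26

Minimum n = 399 (rounding up)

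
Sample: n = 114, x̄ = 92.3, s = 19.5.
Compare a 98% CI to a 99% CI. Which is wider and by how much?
99% CI is wider by 0.95

df = 113
98% CI: t* = 2.360, (87.99, 96.61), width = 2 · t* · s/√n = 8.62
99% CI: t* = 2.620, (87.51, 97.09), width = 2 · t* · s/√n = 9.57

The 99% CI is wider by 9.57 - 8.62 = 0.95.
Higher confidence requires a wider interval.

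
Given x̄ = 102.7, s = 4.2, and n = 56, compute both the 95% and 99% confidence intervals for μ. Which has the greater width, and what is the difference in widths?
99% CI is wider by 0.74

df = 55
95% CI: t* = 2.004, (101.58, 103.82), width = 2 · t* · s/√n = 2.25
99% CI: t* = 2.668, (101.20, 104.20), width = 2 · t* · s/√n = 2.99

The 99% CI is wider by 2.99 - 2.25 = 0.74.
Higher confidence requires a wider interval.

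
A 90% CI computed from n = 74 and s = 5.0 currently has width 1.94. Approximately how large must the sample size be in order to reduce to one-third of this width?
n ≈ 666

CI width ∝ 1/√n
To reduce width by factor 3, need √n to grow by 3 → need 3² = 9 times as many samples.

Current: n = 74, width = 1.94
New: n = 666, width ≈ 0.64

Width reduced by factor of 1.94/0.64 = 3.03.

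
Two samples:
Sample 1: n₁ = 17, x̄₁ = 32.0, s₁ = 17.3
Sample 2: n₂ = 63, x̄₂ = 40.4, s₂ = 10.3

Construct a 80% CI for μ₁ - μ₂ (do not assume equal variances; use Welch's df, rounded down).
(-14.23, -2.57)

Difference: x̄₁ - x̄₂ = -8.40
SE = √(s₁²/n₁ + s₂²/n₂) = √(17.3²/17 + 10.3²/63) = 4.3920
df = 19.16 → 19 (Welch–Satterthwaite, rounded down)
t* = 1.328

CI: -8.40 ± 1.328 · 4.3920 = -8.40 ± 5.83 = (-14.23, -2.57)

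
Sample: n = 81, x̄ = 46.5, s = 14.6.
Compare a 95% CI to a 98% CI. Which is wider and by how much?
98% CI is wider by 1.24

df = 80
95% CI: t* = 1.990, (43.27, 49.73), width = 2 · t* · s/√n = 6.46
98% CI: t* = 2.374, (42.65, 50.35), width = 2 · t* · s/√n = 7.70

The 98% CI is wider by 7.70 - 6.46 = 1.24.
Higher confidence requires a wider interval.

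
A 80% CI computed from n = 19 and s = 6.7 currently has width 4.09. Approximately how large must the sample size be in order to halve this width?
n ≈ 76

CI width ∝ 1/√n
To reduce width by factor 2, need √n to grow by 2 → need 2² = 4 times as many samples.

Current: n = 19, width = 4.09
New: n = 76, width ≈ 1.99

Width reduced by factor of 4.09/1.99 = 2.06.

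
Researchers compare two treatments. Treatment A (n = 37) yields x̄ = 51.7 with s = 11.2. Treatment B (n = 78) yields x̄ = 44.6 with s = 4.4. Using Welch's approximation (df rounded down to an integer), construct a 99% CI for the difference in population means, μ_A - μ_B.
(1.95, 12.25)

Difference: x̄₁ - x̄₂ = 7.10
SE = √(s₁²/n₁ + s₂²/n₂) = √(11.2²/37 + 4.4²/78) = 1.9075
df = 41.36 → 41 (Welch–Satterthwaite, rounded down)
t* = 2.701

CI: 7.10 ± 2.701 · 1.9075 = 7.10 ± 5.15 = (1.95, 12.25)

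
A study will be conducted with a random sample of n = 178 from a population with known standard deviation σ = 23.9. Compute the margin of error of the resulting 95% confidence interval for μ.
Margin of error = 3.51

Margin of error = z* · σ/√n
= 1.960 · 23.9/√178
= 1.960 · 23.9/13.3417
= 3.51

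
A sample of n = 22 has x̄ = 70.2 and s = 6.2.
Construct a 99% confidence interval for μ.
(66.46, 73.94)

t-interval (σ unknown):
df = n - 1 = 21
t* = 2.831 for 99% confidence

Margin of error = t* · s/√n = 2.831 · 6.2/√22 = 3.74

CI: (66.46, 73.94)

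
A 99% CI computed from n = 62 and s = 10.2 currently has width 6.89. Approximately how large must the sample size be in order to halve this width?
n ≈ 248

CI width ∝ 1/√n
To reduce width by factor 2, need √n to grow by 2 → need 2² = 4 times as many samples.

Current: n = 62, width = 6.89
New: n = 248, width ≈ 3.36

Width reduced by factor of 6.89/3.36 = 2.05.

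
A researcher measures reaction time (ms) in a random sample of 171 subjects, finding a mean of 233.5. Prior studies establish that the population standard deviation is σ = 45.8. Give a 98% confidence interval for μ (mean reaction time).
(225.35, 241.65)

z-interval (σ known):
z* = 2.326 for 98% confidence

Margin of error = z* · σ/√n = 2.326 · 45.8/√171 = 8.15

CI: (233.5 - 8.15, 233.5 + 8.15) = (225.35, 241.65)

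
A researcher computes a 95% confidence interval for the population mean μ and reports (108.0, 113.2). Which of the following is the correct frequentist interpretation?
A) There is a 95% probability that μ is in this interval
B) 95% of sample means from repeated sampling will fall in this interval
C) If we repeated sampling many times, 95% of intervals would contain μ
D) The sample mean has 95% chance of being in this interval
C

A) Wrong — μ is fixed; the randomness lives in the interval, not in μ.
B) Wrong — coverage applies to intervals containing μ, not to future x̄ values.
C) Correct — this is the frequentist long-run coverage interpretation.
D) Wrong — x̄ is observed and sits in the interval by construction.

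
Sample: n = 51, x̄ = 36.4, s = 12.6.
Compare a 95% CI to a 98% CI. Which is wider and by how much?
98% CI is wider by 1.39

df = 50
95% CI: t* = 2.009, (32.86, 39.94), width = 2 · t* · s/√n = 7.09
98% CI: t* = 2.403, (32.16, 40.64), width = 2 · t* · s/√n = 8.48

The 98% CI is wider by 8.48 - 7.09 = 1.39.
Higher confidence requires a wider interval.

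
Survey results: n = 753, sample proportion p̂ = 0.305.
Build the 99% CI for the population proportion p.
(0.262, 0.348)

Proportion CI:
SE = √(p̂(1-p̂)/n) = √(0.305 · 0.695 / 753) = 0.01678

z* = 2.576
Margin = z* · SE = 2.576 · 0.01678 = 0.0432

CI: 0.305 ± 0.0432 = (0.262, 0.348)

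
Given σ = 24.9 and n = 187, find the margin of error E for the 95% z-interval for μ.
Margin of error = 3.57

Margin of error = z* · σ/√n
= 1.960 · 24.9/√187
= 1.960 · 24.9/13.6748
= 3.57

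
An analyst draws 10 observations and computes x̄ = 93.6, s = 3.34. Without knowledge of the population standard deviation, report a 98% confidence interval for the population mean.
(90.62, 96.58)

t-interval (σ unknown):
df = n - 1 = 9
t* = 2.821 for 98% confidence

Margin of error = t* · s/√n = 2.821 · 3.34/√10 = 2.98

CI: (90.62, 96.58)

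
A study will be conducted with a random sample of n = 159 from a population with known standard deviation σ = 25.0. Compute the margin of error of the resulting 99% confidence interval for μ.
Margin of error = 5.11

Margin of error = z* · σ/√n
= 2.576 · 25.0/√159
= 2.576 · 25.0/12.6095
= 5.11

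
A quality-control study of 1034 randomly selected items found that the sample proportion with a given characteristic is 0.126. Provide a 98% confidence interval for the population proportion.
(0.102, 0.150)

Proportion CI:
SE = √(p̂(1-p̂)/n) = √(0.126 · 0.874 / 1034) = 0.01032

z* = 2.326
Margin = z* · SE = 2.326 · 0.01032 = 0.0240

CI: 0.126 ± 0.0240 = (0.102, 0.150)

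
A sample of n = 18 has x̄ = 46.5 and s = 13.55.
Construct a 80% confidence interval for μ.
(42.24, 50.76)

t-interval (σ unknown):
df = n - 1 = 17
t* = 1.333 for 80% confidence

Margin of error = t* · s/√n = 1.333 · 13.55/√18 = 4.26

CI: (42.24, 50.76)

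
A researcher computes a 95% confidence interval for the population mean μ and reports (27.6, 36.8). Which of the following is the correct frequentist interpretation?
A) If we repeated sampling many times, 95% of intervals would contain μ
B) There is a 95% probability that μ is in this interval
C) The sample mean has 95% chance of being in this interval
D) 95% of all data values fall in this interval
A

A) Correct — this is the frequentist long-run coverage interpretation.
B) Wrong — μ is fixed; the randomness lives in the interval, not in μ.
C) Wrong — x̄ is observed and sits in the interval by construction.
D) Wrong — a CI is about the parameter μ, not individual data values.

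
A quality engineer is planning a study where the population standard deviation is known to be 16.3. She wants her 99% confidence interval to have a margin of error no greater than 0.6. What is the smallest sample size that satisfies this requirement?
n ≥ 4898

For margin E ≤ 0.6:
n ≥ (z* · σ / E)²
n ≥ (2.576 · 16.3 / 0.6)²
n ≥ 4897.39

Minimum n = 4898 (rounding up)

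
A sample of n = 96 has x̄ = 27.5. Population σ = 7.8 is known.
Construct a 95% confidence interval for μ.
(25.94, 29.06)

z-interval (σ known):
z* = 1.960 for 95% confidence

Margin of error = z* · σ/√n = 1.960 · 7.8/√96 = 1.56

CI: (27.5 - 1.56, 27.5 + 1.56) = (25.94, 29.06)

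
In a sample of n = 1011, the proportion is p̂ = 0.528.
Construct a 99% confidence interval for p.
(0.488, 0.568)

Proportion CI:
SE = √(p̂(1-p̂)/n) = √(0.528 · 0.472 / 1011) = 0.01570

z* = 2.576
Margin = z* · SE = 2.576 · 0.01570 = 0.0404

CI: 0.528 ± 0.0404 = (0.488, 0.568)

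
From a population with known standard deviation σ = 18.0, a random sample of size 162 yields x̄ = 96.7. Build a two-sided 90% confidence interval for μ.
(94.37, 99.03)

z-interval (σ known):
z* = 1.645 for 90% confidence

Margin of error = z* · σ/√n = 1.645 · 18.0/√162 = 2.33

CI: (96.7 - 2.33, 96.7 + 2.33) = (94.37, 99.03)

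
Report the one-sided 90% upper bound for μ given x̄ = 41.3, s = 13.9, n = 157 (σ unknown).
μ ≤ 42.73

Upper bound (one-sided):
t* = 1.287 (one-sided for 90%)
Upper bound = x̄ + t* · s/√n = 41.3 + 1.287 · 13.9/√157 = 42.73

We are 90% confident that μ ≤ 42.73.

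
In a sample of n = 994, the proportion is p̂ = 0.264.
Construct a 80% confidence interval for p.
(0.246, 0.282)

Proportion CI:
SE = √(p̂(1-p̂)/n) = √(0.264 · 0.736 / 994) = 0.01398

z* = 1.282
Margin = z* · SE = 1.282 · 0.01398 = 0.0179

CI: 0.264 ± 0.0179 = (0.246, 0.282)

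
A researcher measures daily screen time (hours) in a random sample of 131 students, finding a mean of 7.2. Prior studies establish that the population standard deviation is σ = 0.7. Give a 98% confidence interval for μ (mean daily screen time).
(7.06, 7.34)

z-interval (σ known):
z* = 2.326 for 98% confidence

Margin of error = z* · σ/√n = 2.326 · 0.7/√131 = 0.14

CI: (7.2 - 0.14, 7.2 + 0.14) = (7.06, 7.34)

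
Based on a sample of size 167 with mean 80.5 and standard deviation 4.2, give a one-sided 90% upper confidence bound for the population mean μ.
μ ≤ 80.92

Upper bound (one-sided):
t* = 1.287 (one-sided for 90%)
Upper bound = x̄ + t* · s/√n = 80.5 + 1.287 · 4.2/√167 = 80.92

We are 90% confident that μ ≤ 80.92.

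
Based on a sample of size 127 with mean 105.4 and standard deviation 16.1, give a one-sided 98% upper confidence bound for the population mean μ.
μ ≤ 108.36

Upper bound (one-sided):
t* = 2.075 (one-sided for 98%)
Upper bound = x̄ + t* · s/√n = 105.4 + 2.075 · 16.1/√127 = 108.36

We are 98% confident that μ ≤ 108.36.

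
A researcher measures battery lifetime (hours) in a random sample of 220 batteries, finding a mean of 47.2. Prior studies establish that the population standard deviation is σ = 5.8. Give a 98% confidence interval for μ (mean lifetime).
(46.29, 48.11)

z-interval (σ known):
z* = 2.326 for 98% confidence

Margin of error = z* · σ/√n = 2.326 · 5.8/√220 = 0.91

CI: (47.2 - 0.91, 47.2 + 0.91) = (46.29, 48.11)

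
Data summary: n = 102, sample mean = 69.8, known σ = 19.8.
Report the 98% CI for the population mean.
(65.24, 74.36)

z-interval (σ known):
z* = 2.326 for 98% confidence

Margin of error = z* · σ/√n = 2.326 · 19.8/√102 = 4.56

CI: (69.8 - 4.56, 69.8 + 4.56) = (65.24, 74.36)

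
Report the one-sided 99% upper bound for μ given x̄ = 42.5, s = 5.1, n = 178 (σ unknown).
μ ≤ 43.40

Upper bound (one-sided):
t* = 2.348 (one-sided for 99%)
Upper bound = x̄ + t* · s/√n = 42.5 + 2.348 · 5.1/√178 = 43.40

We are 99% confident that μ ≤ 43.40.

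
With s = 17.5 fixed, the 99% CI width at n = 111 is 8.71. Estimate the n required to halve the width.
n ≈ 444

CI width ∝ 1/√n
To reduce width by factor 2, need √n to grow by 2 → need 2² = 4 times as many samples.

Current: n = 111, width = 8.71
New: n = 444, width ≈ 4.30

Width reduced by factor of 8.71/4.30 = 2.03.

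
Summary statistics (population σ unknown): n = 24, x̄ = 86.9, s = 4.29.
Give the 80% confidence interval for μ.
(85.74, 88.06)

t-interval (σ unknown):
df = n - 1 = 23
t* = 1.319 for 80% confidence

Margin of error = t* · s/√n = 1.319 · 4.29/√24 = 1.16

CI: (85.74, 88.06)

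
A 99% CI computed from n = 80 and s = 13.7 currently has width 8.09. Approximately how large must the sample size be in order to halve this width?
n ≈ 320

CI width ∝ 1/√n
To reduce width by factor 2, need √n to grow by 2 → need 2² = 4 times as many samples.

Current: n = 80, width = 8.09
New: n = 320, width ≈ 3.97

Width reduced by factor of 8.09/3.97 = 2.04.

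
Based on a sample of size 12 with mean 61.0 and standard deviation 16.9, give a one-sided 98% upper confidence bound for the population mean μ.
μ ≤ 72.36

Upper bound (one-sided):
t* = 2.328 (one-sided for 98%)
Upper bound = x̄ + t* · s/√n = 61.0 + 2.328 · 16.9/√12 = 72.36

We are 98% confident that μ ≤ 72.36.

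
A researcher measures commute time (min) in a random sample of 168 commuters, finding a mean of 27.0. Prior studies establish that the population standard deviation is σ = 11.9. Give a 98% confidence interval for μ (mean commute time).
(24.86, 29.14)

z-interval (σ known):
z* = 2.326 for 98% confidence

Margin of error = z* · σ/√n = 2.326 · 11.9/√168 = 2.14

CI: (27.0 - 2.14, 27.0 + 2.14) = (24.86, 29.14)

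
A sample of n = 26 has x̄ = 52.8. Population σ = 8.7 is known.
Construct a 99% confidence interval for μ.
(48.40, 57.20)

z-interval (σ known):
z* = 2.576 for 99% confidence

Margin of error = z* · σ/√n = 2.576 · 8.7/√26 = 4.40

CI: (52.8 - 4.40, 52.8 + 4.40) = (48.40, 57.20)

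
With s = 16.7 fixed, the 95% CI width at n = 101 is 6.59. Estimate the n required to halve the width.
n ≈ 404

CI width ∝ 1/√n
To reduce width by factor 2, need √n to grow by 2 → need 2² = 4 times as many samples.

Current: n = 101, width = 6.59
New: n = 404, width ≈ 3.27

Width reduced by factor of 6.59/3.27 = 2.02.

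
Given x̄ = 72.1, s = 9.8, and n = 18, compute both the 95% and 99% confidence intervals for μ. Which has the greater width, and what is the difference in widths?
99% CI is wider by 3.64

df = 17
95% CI: t* = 2.110, (67.23, 76.97), width = 2 · t* · s/√n = 9.75
99% CI: t* = 2.898, (65.41, 78.79), width = 2 · t* · s/√n = 13.39

The 99% CI is wider by 13.39 - 9.75 = 3.64.
Higher confidence requires a wider interval.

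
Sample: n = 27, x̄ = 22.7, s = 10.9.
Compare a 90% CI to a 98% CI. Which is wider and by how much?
98% CI is wider by 3.24

df = 26
90% CI: t* = 1.706, (19.12, 26.28), width = 2 · t* · s/√n = 7.16
98% CI: t* = 2.479, (17.50, 27.90), width = 2 · t* · s/√n = 10.40

The 98% CI is wider by 10.40 - 7.16 = 3.24.
Higher confidence requires a wider interval.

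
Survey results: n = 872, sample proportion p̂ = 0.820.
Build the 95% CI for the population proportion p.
(0.794, 0.846)

Proportion CI:
SE = √(p̂(1-p̂)/n) = √(0.820 · 0.180 / 872) = 0.01301

z* = 1.960
Margin = z* · SE = 1.960 · 0.01301 = 0.0255

CI: 0.820 ± 0.0255 = (0.794, 0.846)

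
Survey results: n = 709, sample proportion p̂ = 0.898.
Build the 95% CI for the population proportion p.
(0.876, 0.920)

Proportion CI:
SE = √(p̂(1-p̂)/n) = √(0.898 · 0.102 / 709) = 0.01137

z* = 1.960
Margin = z* · SE = 1.960 · 0.01137 = 0.0223

CI: 0.898 ± 0.0223 = (0.876, 0.920)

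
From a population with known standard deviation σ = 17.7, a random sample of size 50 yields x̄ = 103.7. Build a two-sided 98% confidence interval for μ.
(97.88, 109.52)

z-interval (σ known):
z* = 2.326 for 98% confidence

Margin of error = z* · σ/√n = 2.326 · 17.7/√50 = 5.82

CI: (103.7 - 5.82, 103.7 + 5.82) = (97.88, 109.52)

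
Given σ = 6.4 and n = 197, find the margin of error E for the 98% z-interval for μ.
Margin of error = 1.06

Margin of error = z* · σ/√n
= 2.326 · 6.4/√197
= 2.326 · 6.4/14.0357
= 1.06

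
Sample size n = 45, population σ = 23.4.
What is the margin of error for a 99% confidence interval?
Margin of error = 8.99

Margin of error = z* · σ/√n
= 2.576 · 23.4/√45
= 2.576 · 23.4/6.7082
= 8.99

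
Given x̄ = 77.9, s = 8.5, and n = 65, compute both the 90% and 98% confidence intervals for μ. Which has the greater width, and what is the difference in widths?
98% CI is wider by 1.51

df = 64
90% CI: t* = 1.669, (76.14, 79.66), width = 2 · t* · s/√n = 3.52
98% CI: t* = 2.386, (75.38, 80.42), width = 2 · t* · s/√n = 5.03

The 98% CI is wider by 5.03 - 3.52 = 1.51.
Higher confidence requires a wider interval.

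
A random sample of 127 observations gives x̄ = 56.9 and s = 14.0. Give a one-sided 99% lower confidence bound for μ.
μ ≥ 53.97

Lower bound (one-sided):
t* = 2.356 (one-sided for 99%)
Lower bound = x̄ - t* · s/√n = 56.9 - 2.356 · 14.0/√127 = 53.97

We are 99% confident that μ ≥ 53.97.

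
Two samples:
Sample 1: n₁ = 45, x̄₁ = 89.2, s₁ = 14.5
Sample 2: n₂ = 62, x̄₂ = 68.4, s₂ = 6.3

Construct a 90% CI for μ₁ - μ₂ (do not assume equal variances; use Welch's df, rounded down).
(16.94, 24.66)

Difference: x̄₁ - x̄₂ = 20.80
SE = √(s₁²/n₁ + s₂²/n₂) = √(14.5²/45 + 6.3²/62) = 2.3049
df = 56.12 → 56 (Welch–Satterthwaite, rounded down)
t* = 1.673

CI: 20.80 ± 1.673 · 2.3049 = 20.80 ± 3.86 = (16.94, 24.66)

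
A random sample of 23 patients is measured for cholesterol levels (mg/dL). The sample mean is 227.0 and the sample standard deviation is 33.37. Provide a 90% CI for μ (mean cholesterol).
(215.05, 238.95)

t-interval (σ unknown):
df = n - 1 = 22
t* = 1.717 for 90% confidence

Margin of error = t* · s/√n = 1.717 · 33.37/√23 = 11.95

CI: (215.05, 238.95)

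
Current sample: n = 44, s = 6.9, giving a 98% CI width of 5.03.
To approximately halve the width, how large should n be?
n ≈ 176

CI width ∝ 1/√n
To reduce width by factor 2, need √n to grow by 2 → need 2² = 4 times as many samples.

Current: n = 44, width = 5.03
New: n = 176, width ≈ 2.44

Width reduced by factor of 5.03/2.44 = 2.06.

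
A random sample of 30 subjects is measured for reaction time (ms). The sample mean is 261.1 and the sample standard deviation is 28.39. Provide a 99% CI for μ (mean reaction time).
(246.81, 275.39)

t-interval (σ unknown):
df = n - 1 = 29
t* = 2.756 for 99% confidence

Margin of error = t* · s/√n = 2.756 · 28.39/√30 = 14.29

CI: (246.81, 275.39)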